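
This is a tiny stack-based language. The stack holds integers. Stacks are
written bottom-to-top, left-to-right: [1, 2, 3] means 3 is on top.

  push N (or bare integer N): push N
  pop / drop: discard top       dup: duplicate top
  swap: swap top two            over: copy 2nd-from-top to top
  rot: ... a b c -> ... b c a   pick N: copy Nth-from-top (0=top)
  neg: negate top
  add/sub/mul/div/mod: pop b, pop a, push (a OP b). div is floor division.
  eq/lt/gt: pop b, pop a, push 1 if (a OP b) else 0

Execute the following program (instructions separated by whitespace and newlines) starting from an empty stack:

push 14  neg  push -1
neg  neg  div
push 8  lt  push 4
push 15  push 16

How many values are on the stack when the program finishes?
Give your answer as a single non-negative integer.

After 'push 14': stack = [14] (depth 1)
After 'neg': stack = [-14] (depth 1)
After 'push -1': stack = [-14, -1] (depth 2)
After 'neg': stack = [-14, 1] (depth 2)
After 'neg': stack = [-14, -1] (depth 2)
After 'div': stack = [14] (depth 1)
After 'push 8': stack = [14, 8] (depth 2)
After 'lt': stack = [0] (depth 1)
After 'push 4': stack = [0, 4] (depth 2)
After 'push 15': stack = [0, 4, 15] (depth 3)
After 'push 16': stack = [0, 4, 15, 16] (depth 4)

Answer: 4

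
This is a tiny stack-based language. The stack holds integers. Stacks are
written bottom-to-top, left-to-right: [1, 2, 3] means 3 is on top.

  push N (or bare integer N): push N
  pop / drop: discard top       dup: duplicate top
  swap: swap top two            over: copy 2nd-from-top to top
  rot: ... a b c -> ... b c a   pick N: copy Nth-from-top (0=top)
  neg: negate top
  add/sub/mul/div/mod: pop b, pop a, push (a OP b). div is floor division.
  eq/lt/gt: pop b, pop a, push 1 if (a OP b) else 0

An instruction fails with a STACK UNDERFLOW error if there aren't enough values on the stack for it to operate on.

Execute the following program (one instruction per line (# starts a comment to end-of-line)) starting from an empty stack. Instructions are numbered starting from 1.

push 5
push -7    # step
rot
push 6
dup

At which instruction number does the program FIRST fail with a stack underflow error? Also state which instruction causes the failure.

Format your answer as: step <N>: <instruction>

Answer: step 3: rot

Derivation:
Step 1 ('push 5'): stack = [5], depth = 1
Step 2 ('push -7'): stack = [5, -7], depth = 2
Step 3 ('rot'): needs 3 value(s) but depth is 2 — STACK UNDERFLOW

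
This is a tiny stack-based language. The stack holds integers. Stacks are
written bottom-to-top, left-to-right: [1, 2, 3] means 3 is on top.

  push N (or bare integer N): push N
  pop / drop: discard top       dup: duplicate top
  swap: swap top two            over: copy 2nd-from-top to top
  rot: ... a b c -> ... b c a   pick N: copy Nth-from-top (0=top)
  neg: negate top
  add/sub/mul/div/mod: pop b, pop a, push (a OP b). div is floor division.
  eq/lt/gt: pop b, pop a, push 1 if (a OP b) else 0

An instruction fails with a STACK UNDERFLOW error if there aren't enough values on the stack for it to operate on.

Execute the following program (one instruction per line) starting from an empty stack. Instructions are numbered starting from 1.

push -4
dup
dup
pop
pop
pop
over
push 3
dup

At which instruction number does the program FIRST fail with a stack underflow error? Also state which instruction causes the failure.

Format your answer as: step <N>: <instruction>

Answer: step 7: over

Derivation:
Step 1 ('push -4'): stack = [-4], depth = 1
Step 2 ('dup'): stack = [-4, -4], depth = 2
Step 3 ('dup'): stack = [-4, -4, -4], depth = 3
Step 4 ('pop'): stack = [-4, -4], depth = 2
Step 5 ('pop'): stack = [-4], depth = 1
Step 6 ('pop'): stack = [], depth = 0
Step 7 ('over'): needs 2 value(s) but depth is 0 — STACK UNDERFLOW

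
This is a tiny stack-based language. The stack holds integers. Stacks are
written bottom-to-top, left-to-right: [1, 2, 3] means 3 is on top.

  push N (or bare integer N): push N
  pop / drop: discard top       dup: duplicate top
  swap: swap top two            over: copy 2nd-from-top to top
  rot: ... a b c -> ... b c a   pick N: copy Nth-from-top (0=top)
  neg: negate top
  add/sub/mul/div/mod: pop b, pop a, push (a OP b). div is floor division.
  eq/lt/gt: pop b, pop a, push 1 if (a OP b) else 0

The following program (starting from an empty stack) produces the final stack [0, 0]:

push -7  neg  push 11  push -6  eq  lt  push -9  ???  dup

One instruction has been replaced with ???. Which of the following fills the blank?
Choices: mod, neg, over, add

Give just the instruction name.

Stack before ???: [0, -9]
Stack after ???:  [0]
Checking each choice:
  mod: MATCH
  neg: produces [0, 9, 9]
  over: produces [0, -9, 0, 0]
  add: produces [-9, -9]


Answer: mod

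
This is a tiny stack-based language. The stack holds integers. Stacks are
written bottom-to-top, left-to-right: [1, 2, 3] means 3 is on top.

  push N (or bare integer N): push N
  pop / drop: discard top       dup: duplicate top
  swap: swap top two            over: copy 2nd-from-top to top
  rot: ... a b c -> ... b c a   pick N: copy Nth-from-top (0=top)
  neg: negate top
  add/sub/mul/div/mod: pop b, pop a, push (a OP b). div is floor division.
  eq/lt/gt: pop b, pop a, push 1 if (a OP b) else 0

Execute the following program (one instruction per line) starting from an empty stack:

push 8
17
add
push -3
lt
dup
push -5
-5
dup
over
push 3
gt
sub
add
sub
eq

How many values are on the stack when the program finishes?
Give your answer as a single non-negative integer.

Answer: 2

Derivation:
After 'push 8': stack = [8] (depth 1)
After 'push 17': stack = [8, 17] (depth 2)
After 'add': stack = [25] (depth 1)
After 'push -3': stack = [25, -3] (depth 2)
After 'lt': stack = [0] (depth 1)
After 'dup': stack = [0, 0] (depth 2)
After 'push -5': stack = [0, 0, -5] (depth 3)
After 'push -5': stack = [0, 0, -5, -5] (depth 4)
After 'dup': stack = [0, 0, -5, -5, -5] (depth 5)
After 'over': stack = [0, 0, -5, -5, -5, -5] (depth 6)
After 'push 3': stack = [0, 0, -5, -5, -5, -5, 3] (depth 7)
After 'gt': stack = [0, 0, -5, -5, -5, 0] (depth 6)
After 'sub': stack = [0, 0, -5, -5, -5] (depth 5)
After 'add': stack = [0, 0, -5, -10] (depth 4)
After 'sub': stack = [0, 0, 5] (depth 3)
After 'eq': stack = [0, 0] (depth 2)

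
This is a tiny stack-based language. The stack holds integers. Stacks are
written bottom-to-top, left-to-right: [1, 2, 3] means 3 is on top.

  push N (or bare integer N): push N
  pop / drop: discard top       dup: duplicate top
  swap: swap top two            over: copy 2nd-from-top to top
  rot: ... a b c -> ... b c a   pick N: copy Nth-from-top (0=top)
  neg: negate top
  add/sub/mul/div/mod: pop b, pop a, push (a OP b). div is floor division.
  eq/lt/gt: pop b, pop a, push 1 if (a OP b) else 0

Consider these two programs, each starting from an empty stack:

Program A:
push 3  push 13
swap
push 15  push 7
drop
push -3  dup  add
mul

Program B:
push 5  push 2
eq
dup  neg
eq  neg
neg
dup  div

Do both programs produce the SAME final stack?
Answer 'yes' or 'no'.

Program A trace:
  After 'push 3': [3]
  After 'push 13': [3, 13]
  After 'swap': [13, 3]
  After 'push 15': [13, 3, 15]
  After 'push 7': [13, 3, 15, 7]
  After 'drop': [13, 3, 15]
  After 'push -3': [13, 3, 15, -3]
  After 'dup': [13, 3, 15, -3, -3]
  After 'add': [13, 3, 15, -6]
  After 'mul': [13, 3, -90]
Program A final stack: [13, 3, -90]

Program B trace:
  After 'push 5': [5]
  After 'push 2': [5, 2]
  After 'eq': [0]
  After 'dup': [0, 0]
  After 'neg': [0, 0]
  After 'eq': [1]
  After 'neg': [-1]
  After 'neg': [1]
  After 'dup': [1, 1]
  After 'div': [1]
Program B final stack: [1]
Same: no

Answer: no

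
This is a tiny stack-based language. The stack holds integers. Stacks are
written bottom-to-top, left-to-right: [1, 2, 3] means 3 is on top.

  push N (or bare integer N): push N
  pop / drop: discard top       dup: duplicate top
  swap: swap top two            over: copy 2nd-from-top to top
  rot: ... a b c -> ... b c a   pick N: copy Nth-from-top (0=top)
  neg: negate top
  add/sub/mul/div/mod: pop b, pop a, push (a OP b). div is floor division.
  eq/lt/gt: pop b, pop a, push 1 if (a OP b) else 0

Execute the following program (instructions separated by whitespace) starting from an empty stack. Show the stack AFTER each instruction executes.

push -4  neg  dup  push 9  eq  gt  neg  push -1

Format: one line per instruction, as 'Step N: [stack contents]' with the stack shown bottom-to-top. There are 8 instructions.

Step 1: [-4]
Step 2: [4]
Step 3: [4, 4]
Step 4: [4, 4, 9]
Step 5: [4, 0]
Step 6: [1]
Step 7: [-1]
Step 8: [-1, -1]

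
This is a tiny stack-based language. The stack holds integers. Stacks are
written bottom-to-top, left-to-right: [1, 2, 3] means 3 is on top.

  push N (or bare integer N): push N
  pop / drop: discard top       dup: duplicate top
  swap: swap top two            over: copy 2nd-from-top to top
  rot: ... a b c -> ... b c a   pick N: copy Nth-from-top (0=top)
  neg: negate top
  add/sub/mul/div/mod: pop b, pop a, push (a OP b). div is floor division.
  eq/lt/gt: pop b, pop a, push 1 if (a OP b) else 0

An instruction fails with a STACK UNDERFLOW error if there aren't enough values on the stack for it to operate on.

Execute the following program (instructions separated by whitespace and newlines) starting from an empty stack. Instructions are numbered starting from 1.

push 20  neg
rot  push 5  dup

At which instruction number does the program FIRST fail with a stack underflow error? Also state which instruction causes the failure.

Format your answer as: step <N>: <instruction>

Step 1 ('push 20'): stack = [20], depth = 1
Step 2 ('neg'): stack = [-20], depth = 1
Step 3 ('rot'): needs 3 value(s) but depth is 1 — STACK UNDERFLOW

Answer: step 3: rot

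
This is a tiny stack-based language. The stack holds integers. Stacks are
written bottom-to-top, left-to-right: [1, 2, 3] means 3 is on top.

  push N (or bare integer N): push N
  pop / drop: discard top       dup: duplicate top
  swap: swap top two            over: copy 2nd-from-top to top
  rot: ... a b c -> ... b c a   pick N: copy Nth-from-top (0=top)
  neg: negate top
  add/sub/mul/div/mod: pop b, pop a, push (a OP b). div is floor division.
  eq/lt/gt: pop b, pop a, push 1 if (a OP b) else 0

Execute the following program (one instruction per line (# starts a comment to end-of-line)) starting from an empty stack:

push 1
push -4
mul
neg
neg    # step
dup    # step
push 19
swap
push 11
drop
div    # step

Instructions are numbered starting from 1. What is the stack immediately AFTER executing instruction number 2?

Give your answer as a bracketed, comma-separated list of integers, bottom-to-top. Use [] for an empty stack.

Answer: [1, -4]

Derivation:
Step 1 ('push 1'): [1]
Step 2 ('push -4'): [1, -4]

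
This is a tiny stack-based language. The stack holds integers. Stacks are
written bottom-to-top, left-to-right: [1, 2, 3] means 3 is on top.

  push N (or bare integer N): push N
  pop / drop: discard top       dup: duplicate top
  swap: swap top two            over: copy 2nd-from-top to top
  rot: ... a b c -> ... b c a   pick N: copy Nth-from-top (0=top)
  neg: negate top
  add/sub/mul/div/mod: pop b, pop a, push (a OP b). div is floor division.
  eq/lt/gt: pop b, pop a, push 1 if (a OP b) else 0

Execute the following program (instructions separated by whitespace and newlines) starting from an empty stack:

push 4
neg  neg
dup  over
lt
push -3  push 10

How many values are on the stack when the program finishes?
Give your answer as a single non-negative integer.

Answer: 4

Derivation:
After 'push 4': stack = [4] (depth 1)
After 'neg': stack = [-4] (depth 1)
After 'neg': stack = [4] (depth 1)
After 'dup': stack = [4, 4] (depth 2)
After 'over': stack = [4, 4, 4] (depth 3)
After 'lt': stack = [4, 0] (depth 2)
After 'push -3': stack = [4, 0, -3] (depth 3)
After 'push 10': stack = [4, 0, -3, 10] (depth 4)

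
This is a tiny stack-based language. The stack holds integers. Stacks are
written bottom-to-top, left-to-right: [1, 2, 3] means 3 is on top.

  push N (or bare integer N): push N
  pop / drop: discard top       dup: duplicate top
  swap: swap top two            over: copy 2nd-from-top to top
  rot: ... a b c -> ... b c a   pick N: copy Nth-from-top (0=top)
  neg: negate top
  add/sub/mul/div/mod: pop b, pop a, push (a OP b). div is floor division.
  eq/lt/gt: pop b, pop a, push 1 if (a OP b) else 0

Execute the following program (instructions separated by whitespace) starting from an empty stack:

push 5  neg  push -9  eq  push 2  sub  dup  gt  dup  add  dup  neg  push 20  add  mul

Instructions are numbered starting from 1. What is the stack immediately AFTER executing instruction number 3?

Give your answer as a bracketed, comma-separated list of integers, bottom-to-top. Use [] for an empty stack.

Answer: [-5, -9]

Derivation:
Step 1 ('push 5'): [5]
Step 2 ('neg'): [-5]
Step 3 ('push -9'): [-5, -9]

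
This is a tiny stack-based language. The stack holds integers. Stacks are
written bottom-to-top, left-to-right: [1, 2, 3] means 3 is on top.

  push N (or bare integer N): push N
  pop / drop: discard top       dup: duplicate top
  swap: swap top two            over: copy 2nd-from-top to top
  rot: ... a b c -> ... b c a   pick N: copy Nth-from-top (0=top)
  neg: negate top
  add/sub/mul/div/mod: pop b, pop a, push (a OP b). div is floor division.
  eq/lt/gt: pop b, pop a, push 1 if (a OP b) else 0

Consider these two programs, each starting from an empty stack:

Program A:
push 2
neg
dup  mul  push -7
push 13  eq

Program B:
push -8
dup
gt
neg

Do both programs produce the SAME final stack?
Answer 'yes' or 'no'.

Program A trace:
  After 'push 2': [2]
  After 'neg': [-2]
  After 'dup': [-2, -2]
  After 'mul': [4]
  After 'push -7': [4, -7]
  After 'push 13': [4, -7, 13]
  After 'eq': [4, 0]
Program A final stack: [4, 0]

Program B trace:
  After 'push -8': [-8]
  After 'dup': [-8, -8]
  After 'gt': [0]
  After 'neg': [0]
Program B final stack: [0]
Same: no

Answer: no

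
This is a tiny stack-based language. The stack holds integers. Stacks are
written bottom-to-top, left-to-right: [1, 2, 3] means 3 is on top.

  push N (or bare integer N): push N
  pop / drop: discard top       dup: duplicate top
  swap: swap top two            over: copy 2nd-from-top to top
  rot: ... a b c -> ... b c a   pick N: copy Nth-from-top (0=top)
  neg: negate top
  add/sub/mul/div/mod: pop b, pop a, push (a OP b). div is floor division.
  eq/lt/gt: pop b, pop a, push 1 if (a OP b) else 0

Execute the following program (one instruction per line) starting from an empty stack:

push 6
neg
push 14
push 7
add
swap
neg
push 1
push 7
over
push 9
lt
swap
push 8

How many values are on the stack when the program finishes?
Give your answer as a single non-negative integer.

Answer: 6

Derivation:
After 'push 6': stack = [6] (depth 1)
After 'neg': stack = [-6] (depth 1)
After 'push 14': stack = [-6, 14] (depth 2)
After 'push 7': stack = [-6, 14, 7] (depth 3)
After 'add': stack = [-6, 21] (depth 2)
After 'swap': stack = [21, -6] (depth 2)
After 'neg': stack = [21, 6] (depth 2)
After 'push 1': stack = [21, 6, 1] (depth 3)
After 'push 7': stack = [21, 6, 1, 7] (depth 4)
After 'over': stack = [21, 6, 1, 7, 1] (depth 5)
After 'push 9': stack = [21, 6, 1, 7, 1, 9] (depth 6)
After 'lt': stack = [21, 6, 1, 7, 1] (depth 5)
After 'swap': stack = [21, 6, 1, 1, 7] (depth 5)
After 'push 8': stack = [21, 6, 1, 1, 7, 8] (depth 6)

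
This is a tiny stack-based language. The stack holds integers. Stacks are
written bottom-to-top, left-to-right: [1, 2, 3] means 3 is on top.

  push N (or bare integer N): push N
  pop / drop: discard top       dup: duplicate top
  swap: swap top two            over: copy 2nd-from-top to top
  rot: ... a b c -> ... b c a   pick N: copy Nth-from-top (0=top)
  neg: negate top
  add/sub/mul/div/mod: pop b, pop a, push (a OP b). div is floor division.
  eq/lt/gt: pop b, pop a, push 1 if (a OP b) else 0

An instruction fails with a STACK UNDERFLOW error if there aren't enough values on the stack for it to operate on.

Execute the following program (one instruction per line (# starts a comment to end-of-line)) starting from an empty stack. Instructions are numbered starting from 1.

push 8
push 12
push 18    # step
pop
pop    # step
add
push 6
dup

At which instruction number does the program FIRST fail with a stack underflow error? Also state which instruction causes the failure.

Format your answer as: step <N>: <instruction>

Step 1 ('push 8'): stack = [8], depth = 1
Step 2 ('push 12'): stack = [8, 12], depth = 2
Step 3 ('push 18'): stack = [8, 12, 18], depth = 3
Step 4 ('pop'): stack = [8, 12], depth = 2
Step 5 ('pop'): stack = [8], depth = 1
Step 6 ('add'): needs 2 value(s) but depth is 1 — STACK UNDERFLOW

Answer: step 6: add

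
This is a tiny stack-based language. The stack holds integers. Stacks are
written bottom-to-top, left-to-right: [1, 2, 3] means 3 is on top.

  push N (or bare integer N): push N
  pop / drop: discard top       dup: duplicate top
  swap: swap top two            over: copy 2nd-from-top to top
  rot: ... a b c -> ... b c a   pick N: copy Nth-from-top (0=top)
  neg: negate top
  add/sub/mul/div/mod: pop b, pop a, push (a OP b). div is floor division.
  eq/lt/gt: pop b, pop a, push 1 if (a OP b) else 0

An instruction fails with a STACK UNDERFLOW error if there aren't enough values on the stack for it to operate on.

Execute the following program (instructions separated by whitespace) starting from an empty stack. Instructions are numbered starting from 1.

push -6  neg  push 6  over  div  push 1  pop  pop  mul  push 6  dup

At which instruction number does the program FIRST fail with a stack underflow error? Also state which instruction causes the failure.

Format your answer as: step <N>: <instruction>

Answer: step 9: mul

Derivation:
Step 1 ('push -6'): stack = [-6], depth = 1
Step 2 ('neg'): stack = [6], depth = 1
Step 3 ('push 6'): stack = [6, 6], depth = 2
Step 4 ('over'): stack = [6, 6, 6], depth = 3
Step 5 ('div'): stack = [6, 1], depth = 2
Step 6 ('push 1'): stack = [6, 1, 1], depth = 3
Step 7 ('pop'): stack = [6, 1], depth = 2
Step 8 ('pop'): stack = [6], depth = 1
Step 9 ('mul'): needs 2 value(s) but depth is 1 — STACK UNDERFLOW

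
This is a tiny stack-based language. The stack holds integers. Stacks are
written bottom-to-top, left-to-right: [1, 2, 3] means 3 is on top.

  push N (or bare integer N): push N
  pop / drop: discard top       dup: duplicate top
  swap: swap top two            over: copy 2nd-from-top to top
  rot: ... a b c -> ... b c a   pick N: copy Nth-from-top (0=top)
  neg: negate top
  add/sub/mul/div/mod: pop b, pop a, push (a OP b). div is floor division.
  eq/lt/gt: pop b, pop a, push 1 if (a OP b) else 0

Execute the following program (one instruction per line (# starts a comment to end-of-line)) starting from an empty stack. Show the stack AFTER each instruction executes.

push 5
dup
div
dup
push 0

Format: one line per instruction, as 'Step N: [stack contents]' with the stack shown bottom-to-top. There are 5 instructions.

Step 1: [5]
Step 2: [5, 5]
Step 3: [1]
Step 4: [1, 1]
Step 5: [1, 1, 0]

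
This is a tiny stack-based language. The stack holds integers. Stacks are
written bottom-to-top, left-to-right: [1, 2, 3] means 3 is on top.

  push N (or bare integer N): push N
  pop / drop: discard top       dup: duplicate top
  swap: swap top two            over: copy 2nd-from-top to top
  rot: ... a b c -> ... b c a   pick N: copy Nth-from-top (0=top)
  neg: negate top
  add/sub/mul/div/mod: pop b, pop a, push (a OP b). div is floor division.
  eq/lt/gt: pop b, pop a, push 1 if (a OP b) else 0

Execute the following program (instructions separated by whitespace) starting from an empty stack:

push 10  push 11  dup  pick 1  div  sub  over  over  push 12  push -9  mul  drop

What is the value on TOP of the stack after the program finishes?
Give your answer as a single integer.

After 'push 10': [10]
After 'push 11': [10, 11]
After 'dup': [10, 11, 11]
After 'pick 1': [10, 11, 11, 11]
After 'div': [10, 11, 1]
After 'sub': [10, 10]
After 'over': [10, 10, 10]
After 'over': [10, 10, 10, 10]
After 'push 12': [10, 10, 10, 10, 12]
After 'push -9': [10, 10, 10, 10, 12, -9]
After 'mul': [10, 10, 10, 10, -108]
After 'drop': [10, 10, 10, 10]

Answer: 10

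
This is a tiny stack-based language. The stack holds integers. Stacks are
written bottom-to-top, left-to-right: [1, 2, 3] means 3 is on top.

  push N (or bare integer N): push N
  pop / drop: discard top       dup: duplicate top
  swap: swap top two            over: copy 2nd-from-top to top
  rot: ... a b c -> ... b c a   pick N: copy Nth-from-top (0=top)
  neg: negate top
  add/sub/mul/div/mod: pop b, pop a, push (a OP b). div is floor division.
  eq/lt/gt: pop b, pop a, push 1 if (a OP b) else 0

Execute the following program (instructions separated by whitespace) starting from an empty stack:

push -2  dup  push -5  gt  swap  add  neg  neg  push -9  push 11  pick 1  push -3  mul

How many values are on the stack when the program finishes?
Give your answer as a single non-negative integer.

After 'push -2': stack = [-2] (depth 1)
After 'dup': stack = [-2, -2] (depth 2)
After 'push -5': stack = [-2, -2, -5] (depth 3)
After 'gt': stack = [-2, 1] (depth 2)
After 'swap': stack = [1, -2] (depth 2)
After 'add': stack = [-1] (depth 1)
After 'neg': stack = [1] (depth 1)
After 'neg': stack = [-1] (depth 1)
After 'push -9': stack = [-1, -9] (depth 2)
After 'push 11': stack = [-1, -9, 11] (depth 3)
After 'pick 1': stack = [-1, -9, 11, -9] (depth 4)
After 'push -3': stack = [-1, -9, 11, -9, -3] (depth 5)
After 'mul': stack = [-1, -9, 11, 27] (depth 4)

Answer: 4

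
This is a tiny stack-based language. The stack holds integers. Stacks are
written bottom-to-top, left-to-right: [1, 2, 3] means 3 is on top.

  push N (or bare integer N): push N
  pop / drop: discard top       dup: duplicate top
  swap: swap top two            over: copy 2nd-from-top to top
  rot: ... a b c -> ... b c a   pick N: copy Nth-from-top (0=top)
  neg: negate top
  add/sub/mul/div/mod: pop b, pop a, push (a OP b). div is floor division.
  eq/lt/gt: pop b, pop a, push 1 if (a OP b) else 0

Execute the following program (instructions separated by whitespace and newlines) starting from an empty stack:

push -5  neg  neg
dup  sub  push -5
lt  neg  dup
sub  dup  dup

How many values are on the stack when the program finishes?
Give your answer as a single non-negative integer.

Answer: 3

Derivation:
After 'push -5': stack = [-5] (depth 1)
After 'neg': stack = [5] (depth 1)
After 'neg': stack = [-5] (depth 1)
After 'dup': stack = [-5, -5] (depth 2)
After 'sub': stack = [0] (depth 1)
After 'push -5': stack = [0, -5] (depth 2)
After 'lt': stack = [0] (depth 1)
After 'neg': stack = [0] (depth 1)
After 'dup': stack = [0, 0] (depth 2)
After 'sub': stack = [0] (depth 1)
After 'dup': stack = [0, 0] (depth 2)
After 'dup': stack = [0, 0, 0] (depth 3)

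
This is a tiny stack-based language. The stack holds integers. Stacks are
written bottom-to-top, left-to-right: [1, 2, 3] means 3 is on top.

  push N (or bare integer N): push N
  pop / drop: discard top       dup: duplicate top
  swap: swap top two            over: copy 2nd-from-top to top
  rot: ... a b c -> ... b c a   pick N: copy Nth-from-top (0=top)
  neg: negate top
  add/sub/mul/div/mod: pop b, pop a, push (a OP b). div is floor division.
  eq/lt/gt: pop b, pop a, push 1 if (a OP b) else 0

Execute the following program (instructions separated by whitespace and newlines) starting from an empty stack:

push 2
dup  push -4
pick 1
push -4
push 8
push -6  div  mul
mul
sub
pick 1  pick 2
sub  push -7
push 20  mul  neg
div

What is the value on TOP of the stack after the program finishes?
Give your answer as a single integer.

After 'push 2': [2]
After 'dup': [2, 2]
After 'push -4': [2, 2, -4]
After 'pick 1': [2, 2, -4, 2]
After 'push -4': [2, 2, -4, 2, -4]
After 'push 8': [2, 2, -4, 2, -4, 8]
After 'push -6': [2, 2, -4, 2, -4, 8, -6]
After 'div': [2, 2, -4, 2, -4, -2]
After 'mul': [2, 2, -4, 2, 8]
After 'mul': [2, 2, -4, 16]
After 'sub': [2, 2, -20]
After 'pick 1': [2, 2, -20, 2]
After 'pick 2': [2, 2, -20, 2, 2]
After 'sub': [2, 2, -20, 0]
After 'push -7': [2, 2, -20, 0, -7]
After 'push 20': [2, 2, -20, 0, -7, 20]
After 'mul': [2, 2, -20, 0, -140]
After 'neg': [2, 2, -20, 0, 140]
After 'div': [2, 2, -20, 0]

Answer: 0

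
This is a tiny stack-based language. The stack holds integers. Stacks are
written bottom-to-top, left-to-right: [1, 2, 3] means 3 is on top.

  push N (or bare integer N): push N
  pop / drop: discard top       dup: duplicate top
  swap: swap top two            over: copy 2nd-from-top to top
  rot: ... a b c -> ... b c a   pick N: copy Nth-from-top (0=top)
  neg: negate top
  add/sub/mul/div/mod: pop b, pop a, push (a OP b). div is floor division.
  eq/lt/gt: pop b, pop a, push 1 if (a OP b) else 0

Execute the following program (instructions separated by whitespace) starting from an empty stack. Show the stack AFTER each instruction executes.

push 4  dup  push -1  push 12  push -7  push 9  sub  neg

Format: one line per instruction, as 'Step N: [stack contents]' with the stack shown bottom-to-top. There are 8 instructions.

Step 1: [4]
Step 2: [4, 4]
Step 3: [4, 4, -1]
Step 4: [4, 4, -1, 12]
Step 5: [4, 4, -1, 12, -7]
Step 6: [4, 4, -1, 12, -7, 9]
Step 7: [4, 4, -1, 12, -16]
Step 8: [4, 4, -1, 12, 16]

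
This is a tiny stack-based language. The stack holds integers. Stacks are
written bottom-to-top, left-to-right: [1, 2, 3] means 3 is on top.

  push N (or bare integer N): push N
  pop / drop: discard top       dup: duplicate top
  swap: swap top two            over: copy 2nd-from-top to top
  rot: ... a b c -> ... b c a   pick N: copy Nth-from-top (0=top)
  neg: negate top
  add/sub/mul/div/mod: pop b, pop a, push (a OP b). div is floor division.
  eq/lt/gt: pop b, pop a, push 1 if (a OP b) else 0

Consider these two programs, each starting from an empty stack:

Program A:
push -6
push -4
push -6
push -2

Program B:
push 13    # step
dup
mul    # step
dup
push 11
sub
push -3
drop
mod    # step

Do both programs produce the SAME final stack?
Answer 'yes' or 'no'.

Answer: no

Derivation:
Program A trace:
  After 'push -6': [-6]
  After 'push -4': [-6, -4]
  After 'push -6': [-6, -4, -6]
  After 'push -2': [-6, -4, -6, -2]
Program A final stack: [-6, -4, -6, -2]

Program B trace:
  After 'push 13': [13]
  After 'dup': [13, 13]
  After 'mul': [169]
  After 'dup': [169, 169]
  After 'push 11': [169, 169, 11]
  After 'sub': [169, 158]
  After 'push -3': [169, 158, -3]
  After 'drop': [169, 158]
  After 'mod': [11]
Program B final stack: [11]
Same: no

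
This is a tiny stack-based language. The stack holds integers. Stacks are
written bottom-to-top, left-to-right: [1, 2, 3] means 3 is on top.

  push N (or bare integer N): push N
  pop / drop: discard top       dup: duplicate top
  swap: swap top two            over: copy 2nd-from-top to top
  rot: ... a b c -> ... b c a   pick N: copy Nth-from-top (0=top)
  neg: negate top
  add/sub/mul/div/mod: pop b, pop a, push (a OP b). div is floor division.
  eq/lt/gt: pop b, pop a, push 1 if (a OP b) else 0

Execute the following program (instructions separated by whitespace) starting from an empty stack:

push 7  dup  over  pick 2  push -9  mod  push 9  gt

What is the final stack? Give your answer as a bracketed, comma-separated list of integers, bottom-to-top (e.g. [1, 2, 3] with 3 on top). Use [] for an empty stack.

After 'push 7': [7]
After 'dup': [7, 7]
After 'over': [7, 7, 7]
After 'pick 2': [7, 7, 7, 7]
After 'push -9': [7, 7, 7, 7, -9]
After 'mod': [7, 7, 7, -2]
After 'push 9': [7, 7, 7, -2, 9]
After 'gt': [7, 7, 7, 0]

Answer: [7, 7, 7, 0]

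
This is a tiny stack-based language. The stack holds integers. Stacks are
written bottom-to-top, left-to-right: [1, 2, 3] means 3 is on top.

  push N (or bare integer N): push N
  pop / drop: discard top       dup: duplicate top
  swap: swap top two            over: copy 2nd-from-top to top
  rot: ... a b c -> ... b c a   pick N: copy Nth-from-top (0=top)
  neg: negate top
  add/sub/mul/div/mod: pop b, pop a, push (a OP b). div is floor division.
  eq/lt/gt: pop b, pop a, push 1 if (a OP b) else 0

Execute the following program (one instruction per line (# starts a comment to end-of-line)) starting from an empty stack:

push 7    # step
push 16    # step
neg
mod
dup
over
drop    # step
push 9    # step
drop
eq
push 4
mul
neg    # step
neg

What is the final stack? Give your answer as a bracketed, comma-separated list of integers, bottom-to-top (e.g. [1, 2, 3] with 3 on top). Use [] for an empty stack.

Answer: [4]

Derivation:
After 'push 7': [7]
After 'push 16': [7, 16]
After 'neg': [7, -16]
After 'mod': [-9]
After 'dup': [-9, -9]
After 'over': [-9, -9, -9]
After 'drop': [-9, -9]
After 'push 9': [-9, -9, 9]
After 'drop': [-9, -9]
After 'eq': [1]
After 'push 4': [1, 4]
After 'mul': [4]
After 'neg': [-4]
After 'neg': [4]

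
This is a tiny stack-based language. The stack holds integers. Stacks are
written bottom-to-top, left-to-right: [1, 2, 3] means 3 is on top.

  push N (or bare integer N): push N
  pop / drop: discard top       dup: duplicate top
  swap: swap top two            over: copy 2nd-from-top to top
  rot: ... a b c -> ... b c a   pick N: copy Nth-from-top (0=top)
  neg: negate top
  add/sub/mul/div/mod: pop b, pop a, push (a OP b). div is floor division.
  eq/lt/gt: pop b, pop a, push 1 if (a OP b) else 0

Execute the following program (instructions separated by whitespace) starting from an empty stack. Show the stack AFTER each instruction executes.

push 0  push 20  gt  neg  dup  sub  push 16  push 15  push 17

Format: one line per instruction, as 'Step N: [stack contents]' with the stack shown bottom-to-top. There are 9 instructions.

Step 1: [0]
Step 2: [0, 20]
Step 3: [0]
Step 4: [0]
Step 5: [0, 0]
Step 6: [0]
Step 7: [0, 16]
Step 8: [0, 16, 15]
Step 9: [0, 16, 15, 17]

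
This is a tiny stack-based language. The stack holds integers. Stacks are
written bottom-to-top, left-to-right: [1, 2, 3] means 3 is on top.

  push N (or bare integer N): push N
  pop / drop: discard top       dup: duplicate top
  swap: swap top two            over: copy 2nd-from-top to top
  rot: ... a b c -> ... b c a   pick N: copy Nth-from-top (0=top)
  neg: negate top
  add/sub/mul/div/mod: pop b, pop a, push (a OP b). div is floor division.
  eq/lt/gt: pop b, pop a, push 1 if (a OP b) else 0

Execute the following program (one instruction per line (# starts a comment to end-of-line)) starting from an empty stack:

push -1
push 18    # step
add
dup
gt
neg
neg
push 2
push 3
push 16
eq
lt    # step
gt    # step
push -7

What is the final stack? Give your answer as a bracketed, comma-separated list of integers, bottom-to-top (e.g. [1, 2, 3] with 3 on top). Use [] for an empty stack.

After 'push -1': [-1]
After 'push 18': [-1, 18]
After 'add': [17]
After 'dup': [17, 17]
After 'gt': [0]
After 'neg': [0]
After 'neg': [0]
After 'push 2': [0, 2]
After 'push 3': [0, 2, 3]
After 'push 16': [0, 2, 3, 16]
After 'eq': [0, 2, 0]
After 'lt': [0, 0]
After 'gt': [0]
After 'push -7': [0, -7]

Answer: [0, -7]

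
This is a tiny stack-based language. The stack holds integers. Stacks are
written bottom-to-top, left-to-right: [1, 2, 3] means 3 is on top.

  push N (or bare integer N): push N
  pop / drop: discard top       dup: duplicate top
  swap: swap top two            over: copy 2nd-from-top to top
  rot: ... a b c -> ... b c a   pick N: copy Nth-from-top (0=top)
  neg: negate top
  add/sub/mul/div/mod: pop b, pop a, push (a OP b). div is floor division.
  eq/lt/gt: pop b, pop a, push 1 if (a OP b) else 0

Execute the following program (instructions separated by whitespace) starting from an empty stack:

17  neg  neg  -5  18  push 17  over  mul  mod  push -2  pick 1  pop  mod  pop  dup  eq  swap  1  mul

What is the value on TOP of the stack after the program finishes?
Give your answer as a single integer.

After 'push 17': [17]
After 'neg': [-17]
After 'neg': [17]
After 'push -5': [17, -5]
After 'push 18': [17, -5, 18]
After 'push 17': [17, -5, 18, 17]
After 'over': [17, -5, 18, 17, 18]
After 'mul': [17, -5, 18, 306]
After 'mod': [17, -5, 18]
After 'push -2': [17, -5, 18, -2]
After 'pick 1': [17, -5, 18, -2, 18]
After 'pop': [17, -5, 18, -2]
After 'mod': [17, -5, 0]
After 'pop': [17, -5]
After 'dup': [17, -5, -5]
After 'eq': [17, 1]
After 'swap': [1, 17]
After 'push 1': [1, 17, 1]
After 'mul': [1, 17]

Answer: 17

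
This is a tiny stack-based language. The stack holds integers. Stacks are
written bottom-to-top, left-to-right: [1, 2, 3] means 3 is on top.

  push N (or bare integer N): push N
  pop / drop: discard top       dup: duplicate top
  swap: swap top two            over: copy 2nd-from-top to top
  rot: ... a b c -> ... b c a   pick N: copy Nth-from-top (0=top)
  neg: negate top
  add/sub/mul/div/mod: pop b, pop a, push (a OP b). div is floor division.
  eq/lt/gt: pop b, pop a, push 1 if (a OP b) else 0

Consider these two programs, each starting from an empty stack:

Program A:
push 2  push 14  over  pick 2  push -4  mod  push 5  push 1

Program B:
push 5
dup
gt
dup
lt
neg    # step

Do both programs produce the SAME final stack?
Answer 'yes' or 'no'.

Program A trace:
  After 'push 2': [2]
  After 'push 14': [2, 14]
  After 'over': [2, 14, 2]
  After 'pick 2': [2, 14, 2, 2]
  After 'push -4': [2, 14, 2, 2, -4]
  After 'mod': [2, 14, 2, -2]
  After 'push 5': [2, 14, 2, -2, 5]
  After 'push 1': [2, 14, 2, -2, 5, 1]
Program A final stack: [2, 14, 2, -2, 5, 1]

Program B trace:
  After 'push 5': [5]
  After 'dup': [5, 5]
  After 'gt': [0]
  After 'dup': [0, 0]
  After 'lt': [0]
  After 'neg': [0]
Program B final stack: [0]
Same: no

Answer: no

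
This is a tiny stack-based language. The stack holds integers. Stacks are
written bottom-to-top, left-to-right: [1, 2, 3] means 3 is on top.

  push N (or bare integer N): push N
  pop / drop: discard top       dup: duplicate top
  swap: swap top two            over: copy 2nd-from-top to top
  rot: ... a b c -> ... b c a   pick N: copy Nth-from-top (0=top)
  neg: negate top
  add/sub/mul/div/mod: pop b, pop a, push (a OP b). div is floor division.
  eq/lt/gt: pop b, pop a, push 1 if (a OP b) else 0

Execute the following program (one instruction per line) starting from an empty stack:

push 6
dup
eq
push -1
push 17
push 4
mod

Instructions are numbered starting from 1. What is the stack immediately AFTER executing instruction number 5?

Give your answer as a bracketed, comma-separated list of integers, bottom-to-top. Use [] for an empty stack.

Step 1 ('push 6'): [6]
Step 2 ('dup'): [6, 6]
Step 3 ('eq'): [1]
Step 4 ('push -1'): [1, -1]
Step 5 ('push 17'): [1, -1, 17]

Answer: [1, -1, 17]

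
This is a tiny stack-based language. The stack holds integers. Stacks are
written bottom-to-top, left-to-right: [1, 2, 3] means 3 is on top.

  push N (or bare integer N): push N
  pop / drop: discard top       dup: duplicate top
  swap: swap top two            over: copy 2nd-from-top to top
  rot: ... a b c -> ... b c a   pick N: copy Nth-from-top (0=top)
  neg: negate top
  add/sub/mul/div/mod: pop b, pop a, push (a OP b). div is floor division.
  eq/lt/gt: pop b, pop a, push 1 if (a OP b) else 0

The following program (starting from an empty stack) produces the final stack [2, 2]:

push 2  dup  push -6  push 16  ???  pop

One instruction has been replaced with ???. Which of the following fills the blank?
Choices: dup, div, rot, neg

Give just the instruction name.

Answer: div

Derivation:
Stack before ???: [2, 2, -6, 16]
Stack after ???:  [2, 2, -1]
Checking each choice:
  dup: produces [2, 2, -6, 16]
  div: MATCH
  rot: produces [2, -6, 16]
  neg: produces [2, 2, -6]


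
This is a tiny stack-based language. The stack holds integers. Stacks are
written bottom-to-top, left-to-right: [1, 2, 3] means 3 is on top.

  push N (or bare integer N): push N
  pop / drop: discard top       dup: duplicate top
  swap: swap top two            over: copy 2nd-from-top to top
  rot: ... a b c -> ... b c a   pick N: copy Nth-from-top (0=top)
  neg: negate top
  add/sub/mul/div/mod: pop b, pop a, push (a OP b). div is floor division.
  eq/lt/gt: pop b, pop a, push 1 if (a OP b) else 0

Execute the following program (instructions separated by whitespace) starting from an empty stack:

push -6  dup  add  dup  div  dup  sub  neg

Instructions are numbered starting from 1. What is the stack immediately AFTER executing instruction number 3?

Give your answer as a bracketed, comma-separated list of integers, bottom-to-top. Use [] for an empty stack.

Answer: [-12]

Derivation:
Step 1 ('push -6'): [-6]
Step 2 ('dup'): [-6, -6]
Step 3 ('add'): [-12]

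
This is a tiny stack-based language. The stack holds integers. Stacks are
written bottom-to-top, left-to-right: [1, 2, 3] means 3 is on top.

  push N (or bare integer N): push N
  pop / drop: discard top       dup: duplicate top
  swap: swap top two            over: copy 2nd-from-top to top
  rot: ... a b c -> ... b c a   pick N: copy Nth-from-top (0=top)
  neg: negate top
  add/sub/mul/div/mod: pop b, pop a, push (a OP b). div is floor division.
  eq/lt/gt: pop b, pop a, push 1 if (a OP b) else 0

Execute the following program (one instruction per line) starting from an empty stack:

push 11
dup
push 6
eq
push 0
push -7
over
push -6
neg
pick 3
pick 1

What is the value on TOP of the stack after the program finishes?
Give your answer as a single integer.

After 'push 11': [11]
After 'dup': [11, 11]
After 'push 6': [11, 11, 6]
After 'eq': [11, 0]
After 'push 0': [11, 0, 0]
After 'push -7': [11, 0, 0, -7]
After 'over': [11, 0, 0, -7, 0]
After 'push -6': [11, 0, 0, -7, 0, -6]
After 'neg': [11, 0, 0, -7, 0, 6]
After 'pick 3': [11, 0, 0, -7, 0, 6, 0]
After 'pick 1': [11, 0, 0, -7, 0, 6, 0, 6]

Answer: 6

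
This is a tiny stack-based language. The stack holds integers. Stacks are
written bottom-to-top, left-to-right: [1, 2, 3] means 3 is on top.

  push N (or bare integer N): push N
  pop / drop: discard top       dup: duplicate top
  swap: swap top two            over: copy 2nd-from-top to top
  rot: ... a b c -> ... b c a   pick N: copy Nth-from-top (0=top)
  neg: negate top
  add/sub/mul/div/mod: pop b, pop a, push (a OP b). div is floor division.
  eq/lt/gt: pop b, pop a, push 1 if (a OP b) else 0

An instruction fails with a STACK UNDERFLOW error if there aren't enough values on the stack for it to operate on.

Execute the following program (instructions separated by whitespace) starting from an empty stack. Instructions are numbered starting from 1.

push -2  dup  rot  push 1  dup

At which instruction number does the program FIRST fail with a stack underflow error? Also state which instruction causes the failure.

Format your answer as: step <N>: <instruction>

Answer: step 3: rot

Derivation:
Step 1 ('push -2'): stack = [-2], depth = 1
Step 2 ('dup'): stack = [-2, -2], depth = 2
Step 3 ('rot'): needs 3 value(s) but depth is 2 — STACK UNDERFLOW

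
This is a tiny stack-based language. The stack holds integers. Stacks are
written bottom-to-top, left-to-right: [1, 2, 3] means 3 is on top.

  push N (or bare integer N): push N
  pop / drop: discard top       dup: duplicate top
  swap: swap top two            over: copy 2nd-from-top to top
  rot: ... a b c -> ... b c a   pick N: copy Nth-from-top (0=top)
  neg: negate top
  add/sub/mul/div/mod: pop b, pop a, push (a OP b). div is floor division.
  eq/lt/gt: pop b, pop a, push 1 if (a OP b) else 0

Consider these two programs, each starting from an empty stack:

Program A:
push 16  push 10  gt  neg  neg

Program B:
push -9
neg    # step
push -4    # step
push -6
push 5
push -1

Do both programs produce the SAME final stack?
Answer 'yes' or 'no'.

Program A trace:
  After 'push 16': [16]
  After 'push 10': [16, 10]
  After 'gt': [1]
  After 'neg': [-1]
  After 'neg': [1]
Program A final stack: [1]

Program B trace:
  After 'push -9': [-9]
  After 'neg': [9]
  After 'push -4': [9, -4]
  After 'push -6': [9, -4, -6]
  After 'push 5': [9, -4, -6, 5]
  After 'push -1': [9, -4, -6, 5, -1]
Program B final stack: [9, -4, -6, 5, -1]
Same: no

Answer: no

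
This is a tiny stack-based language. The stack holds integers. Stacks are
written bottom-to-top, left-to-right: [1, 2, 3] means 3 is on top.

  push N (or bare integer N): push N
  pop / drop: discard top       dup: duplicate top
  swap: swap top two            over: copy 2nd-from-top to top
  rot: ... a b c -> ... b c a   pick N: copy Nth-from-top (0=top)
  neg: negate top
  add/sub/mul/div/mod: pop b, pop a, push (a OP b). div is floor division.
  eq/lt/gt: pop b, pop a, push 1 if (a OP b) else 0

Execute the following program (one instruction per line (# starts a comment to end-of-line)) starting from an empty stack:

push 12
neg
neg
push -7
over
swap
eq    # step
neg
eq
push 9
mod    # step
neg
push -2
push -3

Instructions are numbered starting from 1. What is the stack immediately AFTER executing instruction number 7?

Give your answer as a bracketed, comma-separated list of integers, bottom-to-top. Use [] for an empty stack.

Answer: [12, 0]

Derivation:
Step 1 ('push 12'): [12]
Step 2 ('neg'): [-12]
Step 3 ('neg'): [12]
Step 4 ('push -7'): [12, -7]
Step 5 ('over'): [12, -7, 12]
Step 6 ('swap'): [12, 12, -7]
Step 7 ('eq'): [12, 0]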